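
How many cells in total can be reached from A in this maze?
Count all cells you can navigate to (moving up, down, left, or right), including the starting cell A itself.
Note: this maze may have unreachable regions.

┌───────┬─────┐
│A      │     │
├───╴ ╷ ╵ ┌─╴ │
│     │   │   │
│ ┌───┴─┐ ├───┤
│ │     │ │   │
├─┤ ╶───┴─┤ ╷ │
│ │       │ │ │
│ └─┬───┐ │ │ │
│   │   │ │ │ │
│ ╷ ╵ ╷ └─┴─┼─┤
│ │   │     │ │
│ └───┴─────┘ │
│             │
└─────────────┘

Using BFS/flood-fill to find all reachable cells from A:
Maze size: 7 × 7 = 49 total cells
33 cell(s) are walled off and cannot be reached from A.
Reachable cells: 16

Reachable region (· marks reachable cells):

┌───────┬─────┐
│A · · ·│· · ·│
├───╴ ╷ ╵ ┌─╴ │
│· · ·│· ·│· ·│
│ ┌───┴─┐ ├───┤
│·│     │·│   │
├─┤ ╶───┴─┤ ╷ │
│ │       │ │ │
│ └─┬───┐ │ │ │
│   │   │ │ │ │
│ ╷ ╵ ╷ └─┴─┼─┤
│ │   │     │ │
│ └───┴─────┘ │
│             │
└─────────────┘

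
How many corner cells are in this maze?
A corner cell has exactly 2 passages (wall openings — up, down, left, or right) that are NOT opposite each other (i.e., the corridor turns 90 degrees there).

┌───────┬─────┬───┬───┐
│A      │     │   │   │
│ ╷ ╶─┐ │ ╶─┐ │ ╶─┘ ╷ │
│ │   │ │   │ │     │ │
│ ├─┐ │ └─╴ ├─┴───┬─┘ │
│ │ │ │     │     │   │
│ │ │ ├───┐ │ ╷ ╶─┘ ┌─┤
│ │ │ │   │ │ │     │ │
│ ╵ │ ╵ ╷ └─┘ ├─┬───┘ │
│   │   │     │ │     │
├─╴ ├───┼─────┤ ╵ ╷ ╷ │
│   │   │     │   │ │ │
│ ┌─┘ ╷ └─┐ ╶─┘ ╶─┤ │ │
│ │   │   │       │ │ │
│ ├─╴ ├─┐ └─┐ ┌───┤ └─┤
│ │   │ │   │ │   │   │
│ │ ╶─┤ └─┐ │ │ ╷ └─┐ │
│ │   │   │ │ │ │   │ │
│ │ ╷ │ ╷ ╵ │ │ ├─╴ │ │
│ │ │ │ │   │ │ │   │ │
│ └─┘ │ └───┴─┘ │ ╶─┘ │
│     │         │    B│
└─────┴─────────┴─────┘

Counting corner cells (2 non-opposite passages):
Total corners: 57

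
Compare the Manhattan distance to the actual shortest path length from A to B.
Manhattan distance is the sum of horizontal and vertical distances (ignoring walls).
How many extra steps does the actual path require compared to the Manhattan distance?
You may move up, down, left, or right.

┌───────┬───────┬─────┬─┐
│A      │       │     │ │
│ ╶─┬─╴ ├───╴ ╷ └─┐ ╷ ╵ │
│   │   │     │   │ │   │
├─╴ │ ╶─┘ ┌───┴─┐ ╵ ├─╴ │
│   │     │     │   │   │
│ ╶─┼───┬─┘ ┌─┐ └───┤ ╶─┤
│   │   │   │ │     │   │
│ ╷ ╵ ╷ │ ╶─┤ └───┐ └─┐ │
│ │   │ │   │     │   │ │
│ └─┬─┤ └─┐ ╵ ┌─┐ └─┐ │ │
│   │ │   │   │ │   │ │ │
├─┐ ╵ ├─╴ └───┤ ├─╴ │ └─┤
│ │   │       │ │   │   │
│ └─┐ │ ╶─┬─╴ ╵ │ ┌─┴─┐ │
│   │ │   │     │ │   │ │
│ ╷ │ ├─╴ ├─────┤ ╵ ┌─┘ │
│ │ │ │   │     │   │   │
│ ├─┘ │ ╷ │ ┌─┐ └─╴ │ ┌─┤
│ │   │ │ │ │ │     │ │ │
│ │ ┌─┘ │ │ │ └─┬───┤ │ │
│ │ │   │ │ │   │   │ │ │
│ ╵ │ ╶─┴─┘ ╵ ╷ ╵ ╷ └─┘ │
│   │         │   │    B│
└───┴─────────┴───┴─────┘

Manhattan distance: |11 - 0| + |11 - 0| = 22
Actual path length: 36
Extra steps: 36 - 22 = 14

Solution:

┌───────┬───────┬─────┬─┐
│A      │       │     │ │
│ ╶─┬─╴ ├───╴ ╷ └─┐ ╷ ╵ │
│↳ ↓│   │     │   │ │   │
├─╴ │ ╶─┘ ┌───┴─┐ ╵ ├─╴ │
│↓ ↲│     │     │   │   │
│ ╶─┼───┬─┘ ┌─┐ └───┤ ╶─┤
│↳ ↓│↱ ↓│   │ │     │   │
│ ╷ ╵ ╷ │ ╶─┤ └───┐ └─┐ │
│ │↳ ↑│↓│   │     │   │ │
│ └─┬─┤ └─┐ ╵ ┌─┐ └─┐ │ │
│   │ │↳ ↓│   │ │   │ │ │
├─┐ ╵ ├─╴ └───┤ ├─╴ │ └─┤
│ │   │↓ ↲    │ │   │   │
│ └─┐ │ ╶─┬─╴ ╵ │ ┌─┴─┐ │
│   │ │↳ ↓│     │ │   │ │
│ ╷ │ ├─╴ ├─────┤ ╵ ┌─┘ │
│ │ │ │↓ ↲│     │   │   │
│ ├─┘ │ ╷ │ ┌─┐ └─╴ │ ┌─┤
│ │   │↓│ │ │ │     │ │ │
│ │ ┌─┘ │ │ │ └─┬───┤ │ │
│ │ │↓ ↲│ │ │↱ ↓│↱ ↓│ │ │
│ ╵ │ ╶─┴─┘ ╵ ╷ ╵ ╷ └─┘ │
│   │↳ → → → ↑│↳ ↑│↳ → B│
└───┴─────────┴───┴─────┘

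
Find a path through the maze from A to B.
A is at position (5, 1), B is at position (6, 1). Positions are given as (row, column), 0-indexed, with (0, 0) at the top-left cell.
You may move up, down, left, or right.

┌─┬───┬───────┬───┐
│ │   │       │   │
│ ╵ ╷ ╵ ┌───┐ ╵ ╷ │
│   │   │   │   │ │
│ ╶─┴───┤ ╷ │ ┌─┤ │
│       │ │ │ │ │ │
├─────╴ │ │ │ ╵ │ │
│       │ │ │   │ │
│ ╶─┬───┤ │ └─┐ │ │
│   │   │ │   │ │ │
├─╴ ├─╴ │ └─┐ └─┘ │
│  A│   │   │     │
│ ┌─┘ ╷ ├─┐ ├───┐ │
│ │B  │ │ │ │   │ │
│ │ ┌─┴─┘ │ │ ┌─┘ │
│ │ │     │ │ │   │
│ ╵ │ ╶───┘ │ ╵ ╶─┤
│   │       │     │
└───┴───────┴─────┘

Finding the shortest path from (5, 1) to (6, 1):
Path length: 7 steps
Directions: left → down → down → down → right → up → up

Solution:

┌─┬───┬───────┬───┐
│ │   │       │   │
│ ╵ ╷ ╵ ┌───┐ ╵ ╷ │
│   │   │   │   │ │
│ ╶─┴───┤ ╷ │ ┌─┤ │
│       │ │ │ │ │ │
├─────╴ │ │ │ ╵ │ │
│       │ │ │   │ │
│ ╶─┬───┤ │ └─┐ │ │
│   │   │ │   │ │ │
├─╴ ├─╴ │ └─┐ └─┘ │
│↓ A│   │   │     │
│ ┌─┘ ╷ ├─┐ ├───┐ │
│↓│B  │ │ │ │   │ │
│ │ ┌─┴─┘ │ │ ┌─┘ │
│↓│↑│     │ │ │   │
│ ╵ │ ╶───┘ │ ╵ ╶─┤
│↳ ↑│       │     │
└───┴───────┴─────┘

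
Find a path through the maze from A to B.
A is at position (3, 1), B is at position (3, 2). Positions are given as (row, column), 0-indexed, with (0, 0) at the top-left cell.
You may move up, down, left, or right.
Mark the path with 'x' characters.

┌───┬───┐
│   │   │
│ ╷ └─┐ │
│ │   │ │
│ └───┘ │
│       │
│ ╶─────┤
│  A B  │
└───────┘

Finding the shortest path from (3, 1) to (3, 2):
Path length: 1 steps
Directions: right

Solution:

┌───┬───┐
│   │   │
│ ╷ └─┐ │
│ │   │ │
│ └───┘ │
│       │
│ ╶─────┤
│  A B  │
└───────┘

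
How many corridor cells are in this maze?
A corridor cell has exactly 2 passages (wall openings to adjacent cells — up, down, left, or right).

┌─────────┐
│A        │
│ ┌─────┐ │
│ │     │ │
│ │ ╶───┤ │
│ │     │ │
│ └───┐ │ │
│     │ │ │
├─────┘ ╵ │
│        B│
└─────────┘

Counting cells with exactly 2 passages:
Total corridor cells: 21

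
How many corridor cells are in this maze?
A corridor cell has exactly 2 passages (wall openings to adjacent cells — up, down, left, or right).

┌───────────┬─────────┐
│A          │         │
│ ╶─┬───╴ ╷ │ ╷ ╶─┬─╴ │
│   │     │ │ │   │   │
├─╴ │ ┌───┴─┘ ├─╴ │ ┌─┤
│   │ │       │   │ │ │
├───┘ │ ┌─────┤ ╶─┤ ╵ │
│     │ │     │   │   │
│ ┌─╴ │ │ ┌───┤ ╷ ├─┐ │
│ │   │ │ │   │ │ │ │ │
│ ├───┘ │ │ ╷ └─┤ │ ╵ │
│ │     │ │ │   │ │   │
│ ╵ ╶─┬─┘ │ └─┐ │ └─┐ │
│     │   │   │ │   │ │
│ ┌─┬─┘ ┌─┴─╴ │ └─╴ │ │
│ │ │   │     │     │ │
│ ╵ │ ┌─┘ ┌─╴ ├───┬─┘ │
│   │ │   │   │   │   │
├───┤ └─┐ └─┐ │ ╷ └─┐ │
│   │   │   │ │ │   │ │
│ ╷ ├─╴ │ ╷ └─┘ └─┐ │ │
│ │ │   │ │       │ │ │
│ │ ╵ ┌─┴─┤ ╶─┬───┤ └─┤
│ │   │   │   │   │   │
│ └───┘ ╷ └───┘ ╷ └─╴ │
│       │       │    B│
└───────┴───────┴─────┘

Counting cells with exactly 2 passages:
Total corridor cells: 111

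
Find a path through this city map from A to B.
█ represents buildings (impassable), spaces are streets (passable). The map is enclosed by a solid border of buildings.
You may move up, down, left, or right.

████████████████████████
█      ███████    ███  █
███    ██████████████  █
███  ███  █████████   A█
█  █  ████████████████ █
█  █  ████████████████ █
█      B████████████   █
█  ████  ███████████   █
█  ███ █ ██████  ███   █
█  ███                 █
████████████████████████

Finding the shortest path from A to B:
Movement: cardinal only
Path length: 24 steps
Directions: down → down → down → down → down → down → left → left → left → left → left → left → left → left → left → left → left → left → left → left → up → up → left → up

Solution:

████████████████████████
█      ███████    ███  █
███    ██████████████  █
███  ███  █████████   A█
█  █  ████████████████↓█
█  █  ████████████████↓█
█      B████████████  ↓█
█  ████↑↰███████████  ↓█
█  ███ █↑██████  ███  ↓█
█  ███  ↑←←←←←←←←←←←←←↲█
████████████████████████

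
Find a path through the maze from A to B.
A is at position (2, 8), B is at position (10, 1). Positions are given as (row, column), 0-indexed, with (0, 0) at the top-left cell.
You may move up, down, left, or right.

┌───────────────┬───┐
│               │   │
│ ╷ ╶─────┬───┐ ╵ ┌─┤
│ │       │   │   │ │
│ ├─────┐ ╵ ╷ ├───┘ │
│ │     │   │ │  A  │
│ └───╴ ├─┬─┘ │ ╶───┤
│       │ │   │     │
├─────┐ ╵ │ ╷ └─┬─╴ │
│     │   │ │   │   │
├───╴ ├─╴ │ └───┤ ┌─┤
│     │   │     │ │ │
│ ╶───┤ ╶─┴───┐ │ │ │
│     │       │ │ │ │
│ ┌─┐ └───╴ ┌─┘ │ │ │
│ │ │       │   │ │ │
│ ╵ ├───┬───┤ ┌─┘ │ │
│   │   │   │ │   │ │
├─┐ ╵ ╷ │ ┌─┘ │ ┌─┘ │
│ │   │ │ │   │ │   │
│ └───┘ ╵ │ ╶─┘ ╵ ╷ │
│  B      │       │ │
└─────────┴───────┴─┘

Finding the shortest path from (2, 8) to (10, 1):
Path length: 69 steps
Directions: left → down → right → right → down → left → down → down → down → down → left → down → down → left → left → up → right → up → up → right → up → up → left → left → up → up → right → up → up → left → down → left → up → left → left → left → up → left → down → down → down → right → right → right → down → right → down → left → down → right → right → down → left → left → left → up → left → left → down → down → right → down → right → up → right → down → down → left → left

Solution:

┌───────────────┬───┐
│↓ ↰            │   │
│ ╷ ╶─────┬───┐ ╵ ┌─┤
│↓│↑ ← ← ↰│↓ ↰│   │ │
│ ├─────┐ ╵ ╷ ├───┘ │
│↓│     │↑ ↲│↑│↓ A  │
│ └───╴ ├─┬─┘ │ ╶───┤
│↳ → → ↓│ │↱ ↑│↳ → ↓│
├─────┐ ╵ │ ╷ └─┬─╴ │
│     │↳ ↓│↑│   │↓ ↲│
├───╴ ├─╴ │ └───┤ ┌─┤
│     │↓ ↲│↑ ← ↰│↓│ │
│ ╶───┤ ╶─┴───┐ │ │ │
│↓ ← ↰│↳ → ↓  │↑│↓│ │
│ ┌─┐ └───╴ ┌─┘ │ │ │
│↓│ │↑ ← ← ↲│↱ ↑│↓│ │
│ ╵ ├───┬───┤ ┌─┘ │ │
│↳ ↓│↱ ↓│   │↑│↓ ↲│ │
├─┐ ╵ ╷ │ ┌─┘ │ ┌─┘ │
│ │↳ ↑│↓│ │↱ ↑│↓│   │
│ └───┘ ╵ │ ╶─┘ ╵ ╷ │
│  B ← ↲  │↑ ← ↲  │ │
└─────────┴───────┴─┘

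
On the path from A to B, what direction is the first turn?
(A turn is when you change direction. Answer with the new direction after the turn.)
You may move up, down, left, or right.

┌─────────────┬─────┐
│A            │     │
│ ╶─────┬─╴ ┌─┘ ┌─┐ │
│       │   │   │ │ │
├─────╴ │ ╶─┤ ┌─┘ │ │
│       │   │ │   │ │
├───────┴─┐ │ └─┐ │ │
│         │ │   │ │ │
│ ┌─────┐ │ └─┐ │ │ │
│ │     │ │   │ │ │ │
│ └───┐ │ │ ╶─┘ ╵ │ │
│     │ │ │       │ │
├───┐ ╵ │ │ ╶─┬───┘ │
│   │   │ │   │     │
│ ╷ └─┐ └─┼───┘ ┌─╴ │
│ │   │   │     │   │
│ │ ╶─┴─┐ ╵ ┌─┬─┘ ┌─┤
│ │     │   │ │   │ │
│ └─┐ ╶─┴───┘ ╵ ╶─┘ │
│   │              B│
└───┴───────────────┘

Directions: right, right, right, right, right, down, left, down, right, down, down, down, right, right, up, up, left, up, up, right, up, right, right, down, down, down, down, down, down, down, left, down, left, down, right, right
First turn direction: down

Solution:

┌─────────────┬─────┐
│A → → → → ↓  │↱ → ↓│
│ ╶─────┬─╴ ┌─┘ ┌─┐ │
│       │↓ ↲│↱ ↑│ │↓│
├─────╴ │ ╶─┤ ┌─┘ │ │
│       │↳ ↓│↑│   │↓│
├───────┴─┐ │ └─┐ │ │
│         │↓│↑ ↰│ │↓│
│ ┌─────┐ │ └─┐ │ │ │
│ │     │ │↓  │↑│ │↓│
│ └───┐ │ │ ╶─┘ ╵ │ │
│     │ │ │↳ → ↑  │↓│
├───┐ ╵ │ │ ╶─┬───┘ │
│   │   │ │   │    ↓│
│ ╷ └─┐ └─┼───┘ ┌─╴ │
│ │   │   │     │↓ ↲│
│ │ ╶─┴─┐ ╵ ┌─┬─┘ ┌─┤
│ │     │   │ │↓ ↲│ │
│ └─┐ ╶─┴───┘ ╵ ╶─┘ │
│   │          ↳ → B│
└───┴───────────────┘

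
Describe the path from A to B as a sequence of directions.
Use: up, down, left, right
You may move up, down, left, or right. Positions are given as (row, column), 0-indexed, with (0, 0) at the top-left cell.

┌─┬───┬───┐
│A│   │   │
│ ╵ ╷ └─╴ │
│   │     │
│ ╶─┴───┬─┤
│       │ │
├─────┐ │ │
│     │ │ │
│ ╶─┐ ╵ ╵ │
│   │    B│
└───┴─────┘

Finding the path and converting it to directions:
Path through cells: (0,0) → (1,0) → (2,0) → (2,1) → (2,2) → (2,3) → (3,3) → (4,3) → (4,4)
Directions: down, down, right, right, right, down, down, right

Solution:

┌─┬───┬───┐
│A│   │   │
│ ╵ ╷ └─╴ │
│↓  │     │
│ ╶─┴───┬─┤
│↳ → → ↓│ │
├─────┐ │ │
│     │↓│ │
│ ╶─┐ ╵ ╵ │
│   │  ↳ B│
└───┴─────┘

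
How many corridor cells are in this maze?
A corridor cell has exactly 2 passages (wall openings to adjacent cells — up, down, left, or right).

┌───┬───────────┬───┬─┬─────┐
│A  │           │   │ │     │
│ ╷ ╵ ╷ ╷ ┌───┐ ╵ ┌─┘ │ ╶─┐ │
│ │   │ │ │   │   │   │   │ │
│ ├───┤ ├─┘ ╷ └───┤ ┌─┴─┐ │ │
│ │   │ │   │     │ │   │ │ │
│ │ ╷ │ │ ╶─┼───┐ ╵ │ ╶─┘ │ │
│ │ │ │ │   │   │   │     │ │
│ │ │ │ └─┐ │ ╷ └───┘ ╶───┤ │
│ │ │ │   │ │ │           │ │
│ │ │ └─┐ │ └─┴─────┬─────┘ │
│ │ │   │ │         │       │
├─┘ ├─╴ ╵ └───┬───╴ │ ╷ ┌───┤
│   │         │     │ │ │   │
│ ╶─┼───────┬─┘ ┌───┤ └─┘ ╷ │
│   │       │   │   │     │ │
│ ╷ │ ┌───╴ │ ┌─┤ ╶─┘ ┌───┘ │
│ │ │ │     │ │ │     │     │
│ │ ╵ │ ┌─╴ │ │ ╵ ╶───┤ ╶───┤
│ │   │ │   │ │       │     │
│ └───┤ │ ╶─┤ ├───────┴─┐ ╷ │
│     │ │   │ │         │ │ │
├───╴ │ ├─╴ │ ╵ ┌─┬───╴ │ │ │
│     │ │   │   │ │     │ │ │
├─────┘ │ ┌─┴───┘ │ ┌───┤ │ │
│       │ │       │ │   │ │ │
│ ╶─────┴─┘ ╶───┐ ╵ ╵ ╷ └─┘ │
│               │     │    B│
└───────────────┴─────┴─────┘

Counting cells with exactly 2 passages:
Total corridor cells: 162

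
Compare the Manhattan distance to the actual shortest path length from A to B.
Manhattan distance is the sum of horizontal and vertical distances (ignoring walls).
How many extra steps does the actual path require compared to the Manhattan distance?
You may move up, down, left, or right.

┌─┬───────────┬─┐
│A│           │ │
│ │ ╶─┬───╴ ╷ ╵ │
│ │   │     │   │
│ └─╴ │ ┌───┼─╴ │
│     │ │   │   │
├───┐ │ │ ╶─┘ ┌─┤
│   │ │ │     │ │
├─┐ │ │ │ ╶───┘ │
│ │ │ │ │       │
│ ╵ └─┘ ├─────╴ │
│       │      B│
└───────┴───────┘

Manhattan distance: |5 - 0| + |7 - 0| = 12
Actual path length: 24
Extra steps: 24 - 12 = 12

Solution:

┌─┬───────────┬─┐
│A│↱ → → → → ↓│ │
│ │ ╶─┬───╴ ╷ ╵ │
│↓│↑ ↰│     │↳ ↓│
│ └─╴ │ ┌───┼─╴ │
│↳ → ↑│ │   │↓ ↲│
├───┐ │ │ ╶─┘ ┌─┤
│   │ │ │↓ ← ↲│ │
├─┐ │ │ │ ╶───┘ │
│ │ │ │ │↳ → → ↓│
│ ╵ └─┘ ├─────╴ │
│       │      B│
└───────┴───────┘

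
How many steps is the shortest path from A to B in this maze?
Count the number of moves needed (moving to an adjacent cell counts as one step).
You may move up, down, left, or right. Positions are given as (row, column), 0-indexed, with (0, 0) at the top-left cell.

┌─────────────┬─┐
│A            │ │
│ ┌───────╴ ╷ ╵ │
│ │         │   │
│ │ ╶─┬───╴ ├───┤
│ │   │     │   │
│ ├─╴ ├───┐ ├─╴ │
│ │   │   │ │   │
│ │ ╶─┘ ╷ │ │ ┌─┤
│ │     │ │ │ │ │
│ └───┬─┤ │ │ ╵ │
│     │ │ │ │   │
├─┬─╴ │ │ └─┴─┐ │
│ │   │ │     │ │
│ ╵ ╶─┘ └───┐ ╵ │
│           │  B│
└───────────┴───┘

Using BFS to find shortest path:
Start: (0, 0), End: (7, 7)
Path found:
(0,0) → (0,1) → (0,2) → (0,3) → (0,4) → (0,5) → (1,5) → (1,4) → (1,3) → (1,2) → (1,1) → (2,1) → (2,2) → (3,2) → (3,1) → (4,1) → (4,2) → (4,3) → (3,3) → (3,4) → (4,4) → (5,4) → (6,4) → (6,5) → (6,6) → (7,6) → (7,7)
Number of steps: 26

Solution:

┌─────────────┬─┐
│A → → → → ↓  │ │
│ ┌───────╴ ╷ ╵ │
│ │↓ ← ← ← ↲│   │
│ │ ╶─┬───╴ ├───┤
│ │↳ ↓│     │   │
│ ├─╴ ├───┐ ├─╴ │
│ │↓ ↲│↱ ↓│ │   │
│ │ ╶─┘ ╷ │ │ ┌─┤
│ │↳ → ↑│↓│ │ │ │
│ └───┬─┤ │ │ ╵ │
│     │ │↓│ │   │
├─┬─╴ │ │ └─┴─┐ │
│ │   │ │↳ → ↓│ │
│ ╵ ╶─┘ └───┐ ╵ │
│           │↳ B│
└───────────┴───┘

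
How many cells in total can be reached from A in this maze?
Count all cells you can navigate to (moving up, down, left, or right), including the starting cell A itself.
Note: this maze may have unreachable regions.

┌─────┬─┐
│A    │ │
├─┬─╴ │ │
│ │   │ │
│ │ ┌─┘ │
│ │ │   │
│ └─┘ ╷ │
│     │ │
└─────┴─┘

Using BFS/flood-fill to find all reachable cells from A:
Maze size: 4 × 4 = 16 total cells
10 cell(s) are walled off and cannot be reached from A.
Reachable cells: 6

Reachable region (· marks reachable cells):

┌─────┬─┐
│A · ·│ │
├─┬─╴ │ │
│ │· ·│ │
│ │ ┌─┘ │
│ │·│   │
│ └─┘ ╷ │
│     │ │
└─────┴─┘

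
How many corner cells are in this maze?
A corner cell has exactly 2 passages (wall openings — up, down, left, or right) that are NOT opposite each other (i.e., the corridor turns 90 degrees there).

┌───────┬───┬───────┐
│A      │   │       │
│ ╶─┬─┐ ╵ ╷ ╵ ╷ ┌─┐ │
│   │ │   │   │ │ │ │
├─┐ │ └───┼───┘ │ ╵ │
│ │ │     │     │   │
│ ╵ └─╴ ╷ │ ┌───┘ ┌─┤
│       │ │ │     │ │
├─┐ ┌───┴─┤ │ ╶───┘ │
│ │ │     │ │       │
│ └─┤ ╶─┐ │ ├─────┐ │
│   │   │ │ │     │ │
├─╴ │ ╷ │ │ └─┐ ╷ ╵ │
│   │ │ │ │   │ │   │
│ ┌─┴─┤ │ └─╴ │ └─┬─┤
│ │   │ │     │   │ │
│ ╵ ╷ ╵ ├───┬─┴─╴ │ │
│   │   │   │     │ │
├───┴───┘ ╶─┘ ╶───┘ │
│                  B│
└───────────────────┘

Counting corner cells (2 non-opposite passages):
Total corners: 48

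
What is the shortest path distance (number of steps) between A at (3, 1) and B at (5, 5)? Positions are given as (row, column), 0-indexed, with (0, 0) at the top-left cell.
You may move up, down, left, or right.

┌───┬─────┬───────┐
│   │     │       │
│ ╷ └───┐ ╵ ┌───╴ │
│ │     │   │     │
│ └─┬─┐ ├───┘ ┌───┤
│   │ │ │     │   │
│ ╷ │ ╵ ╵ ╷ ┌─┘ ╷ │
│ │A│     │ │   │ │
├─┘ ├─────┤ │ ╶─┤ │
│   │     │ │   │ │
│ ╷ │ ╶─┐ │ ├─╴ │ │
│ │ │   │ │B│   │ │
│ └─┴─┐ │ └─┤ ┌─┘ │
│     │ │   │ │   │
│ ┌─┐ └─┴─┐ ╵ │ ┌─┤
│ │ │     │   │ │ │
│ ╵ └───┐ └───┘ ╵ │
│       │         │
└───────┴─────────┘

Finding path from (3, 1) to (5, 5):
Path: (3,1) → (2,1) → (2,0) → (1,0) → (0,0) → (0,1) → (1,1) → (1,2) → (1,3) → (2,3) → (3,3) → (3,4) → (2,4) → (2,5) → (3,5) → (4,5) → (5,5)
Distance: 16 steps

Solution:

┌───┬─────┬───────┐
│↱ ↓│     │       │
│ ╷ └───┐ ╵ ┌───╴ │
│↑│↳ → ↓│   │     │
│ └─┬─┐ ├───┘ ┌───┤
│↑ ↰│ │↓│↱ ↓  │   │
│ ╷ │ ╵ ╵ ╷ ┌─┘ ╷ │
│ │A│  ↳ ↑│↓│   │ │
├─┘ ├─────┤ │ ╶─┤ │
│   │     │↓│   │ │
│ ╷ │ ╶─┐ │ ├─╴ │ │
│ │ │   │ │B│   │ │
│ └─┴─┐ │ └─┤ ┌─┘ │
│     │ │   │ │   │
│ ┌─┐ └─┴─┐ ╵ │ ┌─┤
│ │ │     │   │ │ │
│ ╵ └───┐ └───┘ ╵ │
│       │         │
└───────┴─────────┘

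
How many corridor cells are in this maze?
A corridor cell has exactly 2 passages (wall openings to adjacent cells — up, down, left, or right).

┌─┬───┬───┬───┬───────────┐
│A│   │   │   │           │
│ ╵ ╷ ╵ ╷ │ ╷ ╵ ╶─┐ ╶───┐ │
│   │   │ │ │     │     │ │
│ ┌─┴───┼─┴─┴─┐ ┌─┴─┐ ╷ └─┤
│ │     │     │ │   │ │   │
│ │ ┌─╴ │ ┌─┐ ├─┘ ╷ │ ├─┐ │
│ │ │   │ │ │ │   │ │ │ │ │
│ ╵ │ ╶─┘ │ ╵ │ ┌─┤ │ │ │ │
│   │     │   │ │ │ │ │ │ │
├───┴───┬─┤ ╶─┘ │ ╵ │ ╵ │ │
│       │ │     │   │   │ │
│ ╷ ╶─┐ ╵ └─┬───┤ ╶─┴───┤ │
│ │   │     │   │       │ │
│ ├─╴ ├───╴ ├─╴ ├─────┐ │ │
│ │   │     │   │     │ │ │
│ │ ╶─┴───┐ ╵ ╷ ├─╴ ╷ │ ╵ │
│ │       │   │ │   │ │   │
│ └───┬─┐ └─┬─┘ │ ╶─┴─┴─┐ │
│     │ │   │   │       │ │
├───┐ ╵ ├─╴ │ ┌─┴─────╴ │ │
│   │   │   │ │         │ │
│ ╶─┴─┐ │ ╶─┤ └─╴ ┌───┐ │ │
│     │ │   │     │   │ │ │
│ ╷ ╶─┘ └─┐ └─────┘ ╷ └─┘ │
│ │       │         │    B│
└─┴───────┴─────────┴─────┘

Counting cells with exactly 2 passages:
Total corridor cells: 130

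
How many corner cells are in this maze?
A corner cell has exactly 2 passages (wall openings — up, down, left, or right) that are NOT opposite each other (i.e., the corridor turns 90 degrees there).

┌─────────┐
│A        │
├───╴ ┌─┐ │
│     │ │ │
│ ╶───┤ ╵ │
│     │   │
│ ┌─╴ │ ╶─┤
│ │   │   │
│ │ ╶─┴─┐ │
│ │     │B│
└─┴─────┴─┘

Counting corner cells (2 non-opposite passages):
Total corners: 10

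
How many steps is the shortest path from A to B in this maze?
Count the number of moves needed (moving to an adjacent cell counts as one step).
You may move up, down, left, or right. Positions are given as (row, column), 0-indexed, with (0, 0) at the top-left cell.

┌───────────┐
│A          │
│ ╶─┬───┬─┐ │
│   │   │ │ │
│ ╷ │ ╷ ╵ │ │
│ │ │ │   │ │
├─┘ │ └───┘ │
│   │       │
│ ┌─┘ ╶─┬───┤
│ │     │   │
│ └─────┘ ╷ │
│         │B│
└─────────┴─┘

Using BFS to find shortest path:
Start: (0, 0), End: (5, 5)
Path found:
(0,0) → (1,0) → (1,1) → (2,1) → (3,1) → (3,0) → (4,0) → (5,0) → (5,1) → (5,2) → (5,3) → (5,4) → (4,4) → (4,5) → (5,5)
Number of steps: 14

Solution:

┌───────────┐
│A          │
│ ╶─┬───┬─┐ │
│↳ ↓│   │ │ │
│ ╷ │ ╷ ╵ │ │
│ │↓│ │   │ │
├─┘ │ └───┘ │
│↓ ↲│       │
│ ┌─┘ ╶─┬───┤
│↓│     │↱ ↓│
│ └─────┘ ╷ │
│↳ → → → ↑│B│
└─────────┴─┘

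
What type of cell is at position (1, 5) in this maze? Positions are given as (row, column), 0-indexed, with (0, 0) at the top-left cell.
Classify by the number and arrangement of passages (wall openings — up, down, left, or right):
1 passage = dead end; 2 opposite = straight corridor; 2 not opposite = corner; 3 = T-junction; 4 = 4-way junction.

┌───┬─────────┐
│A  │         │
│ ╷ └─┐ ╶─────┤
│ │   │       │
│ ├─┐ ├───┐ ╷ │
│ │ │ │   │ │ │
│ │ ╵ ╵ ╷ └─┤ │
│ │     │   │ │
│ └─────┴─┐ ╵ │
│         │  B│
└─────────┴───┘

Checking cell at (1, 5):
Number of passages: 3
Cell type: T-junction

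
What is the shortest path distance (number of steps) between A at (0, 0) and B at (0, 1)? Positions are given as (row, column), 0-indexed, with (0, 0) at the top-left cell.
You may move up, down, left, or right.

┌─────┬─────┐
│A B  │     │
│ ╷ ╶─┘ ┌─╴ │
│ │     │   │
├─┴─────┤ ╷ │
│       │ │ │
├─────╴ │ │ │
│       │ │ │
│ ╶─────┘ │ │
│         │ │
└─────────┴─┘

Finding path from (0, 0) to (0, 1):
Path: (0,0) → (0,1)
Distance: 1 steps

Solution:

┌─────┬─────┐
│A B  │     │
│ ╷ ╶─┘ ┌─╴ │
│ │     │   │
├─┴─────┤ ╷ │
│       │ │ │
├─────╴ │ │ │
│       │ │ │
│ ╶─────┘ │ │
│         │ │
└─────────┴─┘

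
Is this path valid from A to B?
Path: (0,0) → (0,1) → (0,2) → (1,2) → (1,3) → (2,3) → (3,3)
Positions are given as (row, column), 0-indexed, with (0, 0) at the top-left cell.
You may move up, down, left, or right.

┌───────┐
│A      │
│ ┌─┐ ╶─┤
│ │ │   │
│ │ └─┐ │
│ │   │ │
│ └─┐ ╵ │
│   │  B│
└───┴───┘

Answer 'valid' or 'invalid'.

Checking path validity:
Result: All consecutive moves are passable.

valid

Correct solution:

┌───────┐
│A → ↓  │
│ ┌─┐ ╶─┤
│ │ │↳ ↓│
│ │ └─┐ │
│ │   │↓│
│ └─┐ ╵ │
│   │  B│
└───┴───┘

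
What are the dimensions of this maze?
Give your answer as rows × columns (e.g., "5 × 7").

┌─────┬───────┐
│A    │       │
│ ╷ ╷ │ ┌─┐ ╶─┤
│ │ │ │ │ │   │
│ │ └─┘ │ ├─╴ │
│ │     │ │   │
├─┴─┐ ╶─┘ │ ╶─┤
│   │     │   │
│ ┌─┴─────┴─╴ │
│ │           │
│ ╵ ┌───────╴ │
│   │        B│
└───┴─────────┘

Counting the maze dimensions:
Rows (vertical): 6
Columns (horizontal): 7
Dimensions: 6 × 7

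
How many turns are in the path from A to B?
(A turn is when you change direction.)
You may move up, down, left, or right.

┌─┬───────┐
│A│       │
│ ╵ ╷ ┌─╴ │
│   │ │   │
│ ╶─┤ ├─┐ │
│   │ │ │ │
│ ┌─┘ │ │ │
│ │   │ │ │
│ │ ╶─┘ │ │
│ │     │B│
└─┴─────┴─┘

Directions: down, right, up, right, right, right, down, down, down, down
Number of turns: 4

Solution:

┌─┬───────┐
│A│↱ → → ↓│
│ ╵ ╷ ┌─╴ │
│↳ ↑│ │  ↓│
│ ╶─┤ ├─┐ │
│   │ │ │↓│
│ ┌─┘ │ │ │
│ │   │ │↓│
│ │ ╶─┘ │ │
│ │     │B│
└─┴─────┴─┘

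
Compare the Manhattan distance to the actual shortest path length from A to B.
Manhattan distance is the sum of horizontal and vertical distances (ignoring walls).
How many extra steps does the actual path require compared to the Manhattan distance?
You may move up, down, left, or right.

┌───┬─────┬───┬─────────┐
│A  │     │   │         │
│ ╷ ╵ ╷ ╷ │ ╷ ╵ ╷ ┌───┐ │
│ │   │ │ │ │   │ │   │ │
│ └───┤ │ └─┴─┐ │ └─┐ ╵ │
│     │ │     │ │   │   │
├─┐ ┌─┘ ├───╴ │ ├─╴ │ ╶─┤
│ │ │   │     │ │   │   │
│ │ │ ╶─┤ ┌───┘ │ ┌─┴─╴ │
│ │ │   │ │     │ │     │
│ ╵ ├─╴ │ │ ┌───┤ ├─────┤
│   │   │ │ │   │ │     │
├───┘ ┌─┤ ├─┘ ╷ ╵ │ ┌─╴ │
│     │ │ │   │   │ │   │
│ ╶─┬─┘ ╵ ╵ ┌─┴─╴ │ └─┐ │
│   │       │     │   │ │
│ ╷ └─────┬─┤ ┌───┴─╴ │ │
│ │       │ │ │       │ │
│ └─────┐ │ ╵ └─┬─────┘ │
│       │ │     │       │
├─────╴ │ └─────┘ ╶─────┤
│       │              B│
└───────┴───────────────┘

Manhattan distance: |10 - 0| + |11 - 0| = 21
Actual path length: 31
Extra steps: 31 - 21 = 10

Solution:

┌───┬─────┬───┬─────────┐
│A ↓│↱ ↓  │   │         │
│ ╷ ╵ ╷ ╷ │ ╷ ╵ ╷ ┌───┐ │
│ │↳ ↑│↓│ │ │   │ │   │ │
│ └───┤ │ └─┴─┐ │ └─┐ ╵ │
│     │↓│     │ │   │   │
├─┐ ┌─┘ ├───╴ │ ├─╴ │ ╶─┤
│ │ │↓ ↲│     │ │   │   │
│ │ │ ╶─┤ ┌───┘ │ ┌─┴─╴ │
│ │ │↳ ↓│ │     │ │     │
│ ╵ ├─╴ │ │ ┌───┤ ├─────┤
│   │↓ ↲│ │ │   │ │     │
├───┘ ┌─┤ ├─┘ ╷ ╵ │ ┌─╴ │
│↓ ← ↲│ │ │   │   │ │   │
│ ╶─┬─┘ ╵ ╵ ┌─┴─╴ │ └─┐ │
│↳ ↓│       │     │   │ │
│ ╷ └─────┬─┤ ┌───┴─╴ │ │
│ │↳ → → ↓│ │ │       │ │
│ └─────┐ │ ╵ └─┬─────┘ │
│       │↓│     │       │
├─────╴ │ └─────┘ ╶─────┤
│       │↳ → → → → → → B│
└───────┴───────────────┘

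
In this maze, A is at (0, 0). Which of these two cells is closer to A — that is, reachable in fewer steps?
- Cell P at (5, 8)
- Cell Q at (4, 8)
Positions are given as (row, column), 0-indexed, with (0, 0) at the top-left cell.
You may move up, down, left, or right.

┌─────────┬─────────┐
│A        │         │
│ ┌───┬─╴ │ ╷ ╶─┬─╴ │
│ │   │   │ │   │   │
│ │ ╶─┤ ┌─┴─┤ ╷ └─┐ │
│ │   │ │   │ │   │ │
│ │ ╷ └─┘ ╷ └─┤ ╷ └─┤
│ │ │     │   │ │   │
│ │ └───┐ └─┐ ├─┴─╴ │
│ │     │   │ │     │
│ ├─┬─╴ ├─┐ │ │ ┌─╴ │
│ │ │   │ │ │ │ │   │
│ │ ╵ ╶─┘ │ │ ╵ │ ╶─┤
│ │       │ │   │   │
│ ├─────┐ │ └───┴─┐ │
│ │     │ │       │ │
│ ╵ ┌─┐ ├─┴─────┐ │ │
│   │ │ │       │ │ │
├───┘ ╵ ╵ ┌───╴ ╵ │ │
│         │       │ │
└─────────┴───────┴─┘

Shortest path A → P at (5, 8): 45 steps
Shortest path A → Q at (4, 8): 42 steps

Q is closer (42 steps vs 45 steps).

Path to P:

┌─────────┬─────────┐
│A        │         │
│ ┌───┬─╴ │ ╷ ╶─┬─╴ │
│↓│   │   │ │   │   │
│ │ ╶─┤ ┌─┴─┤ ╷ └─┐ │
│↓│   │ │↱ ↓│ │   │ │
│ │ ╷ └─┘ ╷ └─┤ ╷ └─┤
│↓│ │    ↑│↳ ↓│ │   │
│ │ └───┐ └─┐ ├─┴─╴ │
│↓│     │↑ ↰│↓│↱ → ↓│
│ ├─┬─╴ ├─┐ │ │ ┌─╴ │
│↓│ │   │ │↑│↓│↑│P ↲│
│ │ ╵ ╶─┘ │ │ ╵ │ ╶─┤
│↓│       │↑│↳ ↑│   │
│ ├─────┐ │ └───┴─┐ │
│↓│↱ → ↓│ │↑ ← ← ↰│ │
│ ╵ ┌─┐ ├─┴─────┐ │ │
│↳ ↑│ │↓│↱ → → ↓│↑│ │
├───┘ ╵ ╵ ┌───╴ ╵ │ │
│      ↳ ↑│    ↳ ↑│ │
└─────────┴───────┴─┘

Path to Q:

┌─────────┬─────────┐
│A        │         │
│ ┌───┬─╴ │ ╷ ╶─┬─╴ │
│↓│   │   │ │   │   │
│ │ ╶─┤ ┌─┴─┤ ╷ └─┐ │
│↓│   │ │↱ ↓│ │   │ │
│ │ ╷ └─┘ ╷ └─┤ ╷ └─┤
│↓│ │    ↑│↳ ↓│ │   │
│ │ └───┐ └─┐ ├─┴─╴ │
│↓│     │↑ ↰│↓│↱ Q  │
│ ├─┬─╴ ├─┐ │ │ ┌─╴ │
│↓│ │   │ │↑│↓│↑│   │
│ │ ╵ ╶─┘ │ │ ╵ │ ╶─┤
│↓│       │↑│↳ ↑│   │
│ ├─────┐ │ └───┴─┐ │
│↓│↱ → ↓│ │↑ ← ← ↰│ │
│ ╵ ┌─┐ ├─┴─────┐ │ │
│↳ ↑│ │↓│↱ → → ↓│↑│ │
├───┘ ╵ ╵ ┌───╴ ╵ │ │
│      ↳ ↑│    ↳ ↑│ │
└─────────┴───────┴─┘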